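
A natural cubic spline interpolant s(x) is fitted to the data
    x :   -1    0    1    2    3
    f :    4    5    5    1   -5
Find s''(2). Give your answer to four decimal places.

-1.6071

Write m_i for s''(x_i). With h_i = 1, 1, 1, 1 and divided differences Δ_i = 1, 0, -4, -6, the continuity of s' gives the tridiagonal system
  1·m_0 + 4·m_1 + 1·m_2 = 6(Δ_1 - Δ_0) = -6
  1·m_1 + 4·m_2 + 1·m_3 = 6(Δ_2 - Δ_1) = -24
  1·m_2 + 4·m_3 + 1·m_4 = 6(Δ_3 - Δ_2) = -12
Natural end conditions: m_0 = m_4 = 0.
Solving the tridiagonal system: m_0 = 0, m_1 = -3/28, m_2 = -39/7, m_3 = -45/28, m_4 = 0.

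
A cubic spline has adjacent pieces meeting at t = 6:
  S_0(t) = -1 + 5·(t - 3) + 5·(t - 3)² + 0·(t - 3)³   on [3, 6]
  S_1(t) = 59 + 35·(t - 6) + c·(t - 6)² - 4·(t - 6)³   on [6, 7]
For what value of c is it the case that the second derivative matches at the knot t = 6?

5

S_0''(t) = 10 + 0·(t - 3), so S_0''(6) = 10. On the right, S_1''(6) = 2c, so c = 5.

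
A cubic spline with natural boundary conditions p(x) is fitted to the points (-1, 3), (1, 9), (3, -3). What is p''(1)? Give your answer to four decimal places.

-6.7500

Write M_i for p''(x_i). With h_i = 2, 2 and divided differences Δ_i = 3, -6, the continuity of p' gives the tridiagonal system
  2·M_0 + 8·M_1 + 2·M_2 = 6(Δ_1 - Δ_0) = -54
Natural end conditions: M_0 = M_2 = 0.
Forward elimination and back-substitution give M_0 = 0, M_1 = -27/4, M_2 = 0.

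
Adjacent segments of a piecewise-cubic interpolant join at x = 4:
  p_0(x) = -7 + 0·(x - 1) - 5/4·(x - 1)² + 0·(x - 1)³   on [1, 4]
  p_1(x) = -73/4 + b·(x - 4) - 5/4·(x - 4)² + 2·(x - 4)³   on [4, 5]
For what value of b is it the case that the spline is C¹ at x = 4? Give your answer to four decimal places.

-7.5000

p_0'(x) = 0 - 5/2·(x - 1) + 0·(x - 1)², so p_0'(4) = -15/2. On the right, p_1'(4) = b, so b = -15/2.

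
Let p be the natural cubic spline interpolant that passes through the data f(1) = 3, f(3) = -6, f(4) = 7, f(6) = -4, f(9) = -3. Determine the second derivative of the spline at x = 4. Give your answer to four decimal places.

Put M_i = p'' at the i-th knot. Here h = (2, 1, 2, 3) and Δ = (-9/2, 13, -11/2, 1/3), so the interior equations h_(i-1)·M_(i-1) + 2(h_(i-1)+h_i)·M_i + h_i·M_(i+1) = 6(Δ_i − Δ_(i-1)) read
  2·M_0 + 6·M_1 + 1·M_2 = 6(Δ_1 - Δ_0) = 105
  1·M_1 + 6·M_2 + 2·M_3 = 6(Δ_2 - Δ_1) = -111
  2·M_2 + 10·M_3 + 3·M_4 = 6(Δ_3 - Δ_2) = 35
Natural end conditions: M_0 = M_4 = 0.
Hence M_0 = 0, M_1 = 3530/163, M_2 = -4065/163, M_3 = 2767/326, M_4 = 0.

-24.9387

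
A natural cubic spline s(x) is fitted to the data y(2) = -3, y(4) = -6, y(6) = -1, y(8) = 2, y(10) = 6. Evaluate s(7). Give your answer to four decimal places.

0.7478

Write M_i for s''(x_i). With h_i = 2, 2, 2, 2 and divided differences Δ_i = -3/2, 5/2, 3/2, 2, the continuity of s' gives the tridiagonal system
  2·M_0 + 8·M_1 + 2·M_2 = 6(Δ_1 - Δ_0) = 24
  2·M_1 + 8·M_2 + 2·M_3 = 6(Δ_2 - Δ_1) = -6
  2·M_2 + 8·M_3 + 2·M_4 = 6(Δ_3 - Δ_2) = 3
Natural end conditions: M_0 = M_4 = 0.
Solving: M_0 = 0, M_1 = 387/112, M_2 = -51/28, M_3 = 93/112, M_4 = 0.
On [6, 8], s(x) = -1 + 39/16·(x - 6) - 51/56·(x - 6)² + 99/448·(x - 6)³.
With (x - 6) = 1: s(7) = 335/448.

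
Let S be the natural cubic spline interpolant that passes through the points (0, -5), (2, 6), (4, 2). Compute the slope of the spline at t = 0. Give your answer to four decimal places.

Let M_i = S''(x_i). Step sizes h_i = 2, 2; slopes of the chords Δ_i = (y_(i+1) - y_i)/h_i = 11/2, -2.
  2·M_0 + 8·M_1 + 2·M_2 = 6(Δ_1 - Δ_0) = -45
Natural end conditions: M_0 = M_2 = 0.
Hence M_0 = 0, M_1 = -45/8, M_2 = 0.
On [0, 2], S'(t) = b_0 + 2c_0·t + 3d_0·t² with b_0 = Δ_0 - h_0(2M_0 + M_1)/6 = 59/8, c_0 = M_0/2 = 0, d_0 = (M_1 - M_0)/(6h_0) = -15/32. So S'(0) = 59/8.

7.3750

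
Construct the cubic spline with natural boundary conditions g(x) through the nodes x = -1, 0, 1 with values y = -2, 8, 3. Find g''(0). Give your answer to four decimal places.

-22.5000

Put M_i = g'' at the i-th knot. Here h = (1, 1) and Δ = (10, -5), so the interior equations h_(i-1)·M_(i-1) + 2(h_(i-1)+h_i)·M_i + h_i·M_(i+1) = 6(Δ_i − Δ_(i-1)) read
  1·M_0 + 4·M_1 + 1·M_2 = 6(Δ_1 - Δ_0) = -90
Natural end conditions: M_0 = M_2 = 0.
Solving: M_0 = 0, M_1 = -45/2, M_2 = 0.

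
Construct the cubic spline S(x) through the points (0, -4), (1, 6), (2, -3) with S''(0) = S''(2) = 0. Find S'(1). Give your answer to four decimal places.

0.5000

Write M_i for S''(x_i). With h_i = 1, 1 and divided differences Δ_i = 10, -9, the continuity of S' gives the tridiagonal system
  1·M_0 + 4·M_1 + 1·M_2 = 6(Δ_1 - Δ_0) = -114
Natural end conditions: M_0 = M_2 = 0.
Solving the tridiagonal system: M_0 = 0, M_1 = -57/2, M_2 = 0.
On [1, 2], S'(x) = b_1 + 2c_1·(x - 1) + 3d_1·(x - 1)² with b_1 = Δ_1 - h_1(2M_1 + M_2)/6 = 1/2, c_1 = M_1/2 = -57/4, d_1 = (M_2 - M_1)/(6h_1) = 19/4. So S'(1) = 1/2.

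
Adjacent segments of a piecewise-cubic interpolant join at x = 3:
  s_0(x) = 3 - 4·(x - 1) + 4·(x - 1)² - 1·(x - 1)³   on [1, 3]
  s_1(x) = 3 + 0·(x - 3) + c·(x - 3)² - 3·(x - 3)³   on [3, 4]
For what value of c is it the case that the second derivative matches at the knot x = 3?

-2

s_0''(x) = 8 - 6·(x - 1), so s_0''(3) = -4. On the right, s_1''(3) = 2c, so c = -2.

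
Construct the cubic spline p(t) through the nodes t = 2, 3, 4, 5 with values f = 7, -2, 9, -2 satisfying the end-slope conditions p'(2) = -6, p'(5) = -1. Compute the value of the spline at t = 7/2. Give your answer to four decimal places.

Write M_i for p''(x_i). With h_i = 1, 1, 1 and divided differences Δ_i = -9, 11, -11, the continuity of p' gives the tridiagonal system
  1·M_0 + 4·M_1 + 1·M_2 = 6(Δ_1 - Δ_0) = 120
  1·M_1 + 4·M_2 + 1·M_3 = 6(Δ_2 - Δ_1) = -132
Clamped end conditions give two more equations: 2h_0·M_0 + h_0·M_1 = 6(Δ_0 - p'(2)) = -18 and h_2·M_2 + 2h_2·M_3 = 6(p'(5) - Δ_2) = 60.
Hence M_0 = -544/15, M_1 = 818/15, M_2 = -928/15, M_3 = 914/15.
On [3, 4], p(t) = -2 + 47/15·(t - 3) + 409/15·(t - 3)² - 97/5·(t - 3)³.
With (t - 3) = 1/2: p(7/2) = 95/24.

3.9583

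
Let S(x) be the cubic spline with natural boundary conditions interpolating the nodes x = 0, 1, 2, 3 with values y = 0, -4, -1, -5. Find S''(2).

-14

Write M_i for S''(x_i). With h_i = 1, 1, 1 and divided differences Δ_i = -4, 3, -4, the continuity of S' gives the tridiagonal system
  1·M_0 + 4·M_1 + 1·M_2 = 6(Δ_1 - Δ_0) = 42
  1·M_1 + 4·M_2 + 1·M_3 = 6(Δ_2 - Δ_1) = -42
Natural end conditions: M_0 = M_3 = 0.
Solving the tridiagonal system: M_0 = 0, M_1 = 14, M_2 = -14, M_3 = 0.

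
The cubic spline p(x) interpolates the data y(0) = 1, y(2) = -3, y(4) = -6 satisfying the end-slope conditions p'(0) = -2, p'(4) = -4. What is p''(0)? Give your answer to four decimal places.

-0.8750

Let M_i = p''(x_i). Step sizes h_i = 2, 2; slopes of the chords Δ_i = (y_(i+1) - y_i)/h_i = -2, -3/2.
  2·M_0 + 8·M_1 + 2·M_2 = 6(Δ_1 - Δ_0) = 3
Clamped end conditions give two more equations: 2h_0·M_0 + h_0·M_1 = 6(Δ_0 - p'(0)) = 0 and h_1·M_1 + 2h_1·M_2 = 6(p'(4) - Δ_1) = -15.
Solving the tridiagonal system: M_0 = -7/8, M_1 = 7/4, M_2 = -37/8.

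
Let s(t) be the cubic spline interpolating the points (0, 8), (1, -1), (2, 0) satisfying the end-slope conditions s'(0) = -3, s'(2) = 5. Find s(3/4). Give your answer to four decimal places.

1.1797

Put m_i = s'' at the i-th knot. Here h = (1, 1) and Δ = (-9, 1), so the interior equations h_(i-1)·m_(i-1) + 2(h_(i-1)+h_i)·m_i + h_i·m_(i+1) = 6(Δ_i − Δ_(i-1)) read
  1·m_0 + 4·m_1 + 1·m_2 = 6(Δ_1 - Δ_0) = 60
Clamped end conditions give two more equations: 2h_0·m_0 + h_0·m_1 = 6(Δ_0 - s'(0)) = -36 and h_1·m_1 + 2h_1·m_2 = 6(s'(2) - Δ_1) = 24.
Forward elimination and back-substitution give m_0 = -29, m_1 = 22, m_2 = 1.
On [0, 1], s(t) = 8 - 3·t - 29/2·t² + 17/2·t³.
With t = 3/4: s(3/4) = 151/128.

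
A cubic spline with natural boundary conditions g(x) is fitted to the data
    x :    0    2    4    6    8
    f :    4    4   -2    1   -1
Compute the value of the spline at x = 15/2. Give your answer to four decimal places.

-0.0103

Put m_i = g'' at the i-th knot. Here h = (2, 2, 2, 2) and Δ = (0, -3, 3/2, -1), so the interior equations h_(i-1)·m_(i-1) + 2(h_(i-1)+h_i)·m_i + h_i·m_(i+1) = 6(Δ_i − Δ_(i-1)) read
  2·m_0 + 8·m_1 + 2·m_2 = 6(Δ_1 - Δ_0) = -18
  2·m_1 + 8·m_2 + 2·m_3 = 6(Δ_2 - Δ_1) = 27
  2·m_2 + 8·m_3 + 2·m_4 = 6(Δ_3 - Δ_2) = -15
Natural end conditions: m_0 = m_4 = 0.
Hence m_0 = 0, m_1 = -393/112, m_2 = 141/28, m_3 = -351/112, m_4 = 0.
On [6, 8], g(x) = 1 + 61/56·(x - 6) - 351/224·(x - 6)² + 117/448·(x - 6)³.
With (x - 6) = 3/2: g(15/2) = -37/3584.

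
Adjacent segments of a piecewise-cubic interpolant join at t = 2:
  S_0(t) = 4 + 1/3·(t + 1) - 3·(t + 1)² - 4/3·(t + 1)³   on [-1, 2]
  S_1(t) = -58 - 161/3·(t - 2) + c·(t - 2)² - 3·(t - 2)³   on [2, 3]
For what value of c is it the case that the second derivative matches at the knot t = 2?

S_0''(t) = -6 - 8·(t + 1), so S_0''(2) = -30. On the right, S_1''(2) = 2c, so c = -15.

-15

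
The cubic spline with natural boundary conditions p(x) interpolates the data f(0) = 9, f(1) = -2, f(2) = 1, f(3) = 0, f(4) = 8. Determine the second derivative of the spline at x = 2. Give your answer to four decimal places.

With σ_i denoting the second derivative at x_i, h_i = 1, 1, 1, 1, and Δ_i = (y_(i+1) − y_i)/h_i = -11, 3, -1, 8:
  1·σ_0 + 4·σ_1 + 1·σ_2 = 6(Δ_1 - Δ_0) = 84
  1·σ_1 + 4·σ_2 + 1·σ_3 = 6(Δ_2 - Δ_1) = -24
  1·σ_2 + 4·σ_3 + 1·σ_4 = 6(Δ_3 - Δ_2) = 54
Natural end conditions: σ_0 = σ_4 = 0.
Hence σ_0 = 0, σ_1 = 705/28, σ_2 = -117/7, σ_3 = 495/28, σ_4 = 0.

-16.7143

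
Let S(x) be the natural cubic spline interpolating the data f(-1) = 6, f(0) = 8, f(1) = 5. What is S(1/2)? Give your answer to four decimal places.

Put σ_i = S'' at the i-th knot. Here h = (1, 1) and Δ = (2, -3), so the interior equations h_(i-1)·σ_(i-1) + 2(h_(i-1)+h_i)·σ_i + h_i·σ_(i+1) = 6(Δ_i − Δ_(i-1)) read
  1·σ_0 + 4·σ_1 + 1·σ_2 = 6(Δ_1 - Δ_0) = -30
Natural end conditions: σ_0 = σ_2 = 0.
Solving: σ_0 = 0, σ_1 = -15/2, σ_2 = 0.
On [0, 1], S(x) = 8 - 1/2·x - 15/4·x² + 5/4·x³.
With x = 1/2: S(1/2) = 223/32.

6.9688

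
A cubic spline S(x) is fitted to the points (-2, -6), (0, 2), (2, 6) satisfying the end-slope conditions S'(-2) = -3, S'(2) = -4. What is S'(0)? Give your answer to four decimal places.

6.2500

Write σ_i for S''(x_i). With h_i = 2, 2 and divided differences Δ_i = 4, 2, the continuity of S' gives the tridiagonal system
  2·σ_0 + 8·σ_1 + 2·σ_2 = 6(Δ_1 - Δ_0) = -12
Clamped end conditions give two more equations: 2h_0·σ_0 + h_0·σ_1 = 6(Δ_0 - S'(-2)) = 42 and h_1·σ_1 + 2h_1·σ_2 = 6(S'(2) - Δ_1) = -36.
Solving: σ_0 = 47/4, σ_1 = -5/2, σ_2 = -31/4.
On [0, 2], S'(x) = b_1 + 2c_1·x + 3d_1·x² with b_1 = Δ_1 - h_1(2σ_1 + σ_2)/6 = 25/4, c_1 = σ_1/2 = -5/4, d_1 = (σ_2 - σ_1)/(6h_1) = -7/16. So S'(0) = 25/4.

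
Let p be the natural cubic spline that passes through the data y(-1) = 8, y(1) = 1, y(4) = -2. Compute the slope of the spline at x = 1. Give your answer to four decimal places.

-2.5000

Let σ_i = p''(x_i). Step sizes h_i = 2, 3; slopes of the chords Δ_i = (y_(i+1) - y_i)/h_i = -7/2, -1.
  2·σ_0 + 10·σ_1 + 3·σ_2 = 6(Δ_1 - Δ_0) = 15
Natural end conditions: σ_0 = σ_2 = 0.
Hence σ_0 = 0, σ_1 = 3/2, σ_2 = 0.
On [1, 4], p'(x) = b_1 + 2c_1·(x - 1) + 3d_1·(x - 1)² with b_1 = Δ_1 - h_1(2σ_1 + σ_2)/6 = -5/2, c_1 = σ_1/2 = 3/4, d_1 = (σ_2 - σ_1)/(6h_1) = -1/12. So p'(1) = -5/2.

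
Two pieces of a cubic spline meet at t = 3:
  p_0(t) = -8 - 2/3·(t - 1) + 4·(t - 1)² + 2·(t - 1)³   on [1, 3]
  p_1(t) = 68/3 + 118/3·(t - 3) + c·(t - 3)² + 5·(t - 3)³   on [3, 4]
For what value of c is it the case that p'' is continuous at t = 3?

16

p_0''(t) = 8 + 12·(t - 1), so p_0''(3) = 32. On the right, p_1''(3) = 2c, so c = 16.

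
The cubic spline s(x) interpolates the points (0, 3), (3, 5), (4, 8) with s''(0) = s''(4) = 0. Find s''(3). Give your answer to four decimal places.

With m_i denoting the second derivative at x_i, h_i = 3, 1, and Δ_i = (y_(i+1) − y_i)/h_i = 2/3, 3:
  3·m_0 + 8·m_1 + 1·m_2 = 6(Δ_1 - Δ_0) = 14
Natural end conditions: m_0 = m_2 = 0.
Solving the tridiagonal system: m_0 = 0, m_1 = 7/4, m_2 = 0.

1.7500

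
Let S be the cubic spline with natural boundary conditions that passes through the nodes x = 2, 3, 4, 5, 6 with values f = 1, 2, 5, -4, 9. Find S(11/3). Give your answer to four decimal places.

With m_i denoting the second derivative at x_i, h_i = 1, 1, 1, 1, and Δ_i = (y_(i+1) − y_i)/h_i = 1, 3, -9, 13:
  1·m_0 + 4·m_1 + 1·m_2 = 6(Δ_1 - Δ_0) = 12
  1·m_1 + 4·m_2 + 1·m_3 = 6(Δ_2 - Δ_1) = -72
  1·m_2 + 4·m_3 + 1·m_4 = 6(Δ_3 - Δ_2) = 132
Natural end conditions: m_0 = m_4 = 0.
Hence m_0 = 0, m_1 = 75/7, m_2 = -216/7, m_3 = 285/7, m_4 = 0.
On [3, 4], S(x) = 2 + 32/7·(x - 3) + 75/14·(x - 3)² - 97/14·(x - 3)³.
With (x - 3) = 2/3: S(11/3) = 1016/189.

5.3757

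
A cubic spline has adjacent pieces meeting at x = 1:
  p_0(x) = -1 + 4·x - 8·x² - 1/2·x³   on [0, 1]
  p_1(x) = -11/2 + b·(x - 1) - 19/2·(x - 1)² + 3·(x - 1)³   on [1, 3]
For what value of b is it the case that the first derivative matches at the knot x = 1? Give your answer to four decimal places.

p_0'(x) = 4 - 16·x - 3/2·x², so p_0'(1) = -27/2. On the right, p_1'(1) = b, so b = -27/2.

-13.5000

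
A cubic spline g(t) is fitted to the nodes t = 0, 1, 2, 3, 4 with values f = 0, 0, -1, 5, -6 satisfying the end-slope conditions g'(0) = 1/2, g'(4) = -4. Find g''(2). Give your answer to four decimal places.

With M_i denoting the second derivative at x_i, h_i = 1, 1, 1, 1, and Δ_i = (y_(i+1) − y_i)/h_i = 0, -1, 6, -11:
  1·M_0 + 4·M_1 + 1·M_2 = 6(Δ_1 - Δ_0) = -6
  1·M_1 + 4·M_2 + 1·M_3 = 6(Δ_2 - Δ_1) = 42
  1·M_2 + 4·M_3 + 1·M_4 = 6(Δ_3 - Δ_2) = -102
Clamped end conditions give two more equations: 2h_0·M_0 + h_0·M_1 = 6(Δ_0 - g'(0)) = -3 and h_3·M_3 + 2h_3·M_4 = 6(g'(4) - Δ_3) = 42.
Solving the tridiagonal system: M_0 = 135/56, M_1 = -219/28, M_2 = 183/8, M_3 = -1167/28, M_4 = 2343/56.

22.8750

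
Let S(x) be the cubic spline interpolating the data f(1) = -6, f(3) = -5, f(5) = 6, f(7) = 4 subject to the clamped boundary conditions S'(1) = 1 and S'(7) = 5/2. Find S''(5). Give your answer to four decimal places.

Write m_i for S''(x_i). With h_i = 2, 2, 2 and divided differences Δ_i = 1/2, 11/2, -1, the continuity of S' gives the tridiagonal system
  2·m_0 + 8·m_1 + 2·m_2 = 6(Δ_1 - Δ_0) = 30
  2·m_1 + 8·m_2 + 2·m_3 = 6(Δ_2 - Δ_1) = -39
Clamped end conditions give two more equations: 2h_0·m_0 + h_0·m_1 = 6(Δ_0 - S'(1)) = -3 and h_2·m_2 + 2h_2·m_3 = 6(S'(7) - Δ_2) = 21.
Solving: m_0 = -43/10, m_1 = 71/10, m_2 = -91/10, m_3 = 49/5.

-9.1000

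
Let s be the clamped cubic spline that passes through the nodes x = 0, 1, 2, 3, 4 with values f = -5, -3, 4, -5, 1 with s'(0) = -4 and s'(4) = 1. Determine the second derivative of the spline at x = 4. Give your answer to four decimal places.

Put M_i = s'' at the i-th knot. Here h = (1, 1, 1, 1) and Δ = (2, 7, -9, 6), so the interior equations h_(i-1)·M_(i-1) + 2(h_(i-1)+h_i)·M_i + h_i·M_(i+1) = 6(Δ_i − Δ_(i-1)) read
  1·M_0 + 4·M_1 + 1·M_2 = 6(Δ_1 - Δ_0) = 30
  1·M_1 + 4·M_2 + 1·M_3 = 6(Δ_2 - Δ_1) = -96
  1·M_2 + 4·M_3 + 1·M_4 = 6(Δ_3 - Δ_2) = 90
Clamped end conditions give two more equations: 2h_0·M_0 + h_0·M_1 = 6(Δ_0 - s'(0)) = 36 and h_3·M_3 + 2h_3·M_4 = 6(s'(4) - Δ_3) = -30.
Solving the tridiagonal system: M_0 = 305/28, M_1 = 199/14, M_2 = -151/4, M_3 = 571/14, M_4 = -991/28.

-35.3929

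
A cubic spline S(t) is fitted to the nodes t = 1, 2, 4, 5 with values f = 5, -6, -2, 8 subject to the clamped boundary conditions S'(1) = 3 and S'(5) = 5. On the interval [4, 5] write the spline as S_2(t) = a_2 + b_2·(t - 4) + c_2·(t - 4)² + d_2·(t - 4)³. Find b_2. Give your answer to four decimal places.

11.4857

Write m_i for S''(x_i). With h_i = 1, 2, 1 and divided differences Δ_i = -11, 2, 10, the continuity of S' gives the tridiagonal system
  1·m_0 + 6·m_1 + 2·m_2 = 6(Δ_1 - Δ_0) = 78
  2·m_1 + 6·m_2 + 1·m_3 = 6(Δ_2 - Δ_1) = 48
Clamped end conditions give two more equations: 2h_0·m_0 + h_0·m_1 = 6(Δ_0 - S'(1)) = -84 and h_2·m_2 + 2h_2·m_3 = 6(S'(5) - Δ_2) = -30.
Hence m_0 = -1826/35, m_1 = 712/35, m_2 = 142/35, m_3 = -596/35.
On [4, 5], with S_2(t) = a_2 + b_2·(t - 4) + c_2·(t - 4)² + d_2·(t - 4)³: c_2 = m_2/2 = 71/35, d_2 = (m_3 - m_2)/(6h_2) = -123/35, b_2 = Δ_2 - h_2(2m_2 + m_3)/6 = 402/35.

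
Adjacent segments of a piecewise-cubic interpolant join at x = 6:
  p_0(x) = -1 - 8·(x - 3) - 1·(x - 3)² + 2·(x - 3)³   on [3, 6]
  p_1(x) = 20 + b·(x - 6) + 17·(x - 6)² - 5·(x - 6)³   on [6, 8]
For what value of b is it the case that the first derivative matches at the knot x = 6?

40

p_0'(x) = -8 - 2·(x - 3) + 6·(x - 3)², so p_0'(6) = 40. On the right, p_1'(6) = b, so b = 40.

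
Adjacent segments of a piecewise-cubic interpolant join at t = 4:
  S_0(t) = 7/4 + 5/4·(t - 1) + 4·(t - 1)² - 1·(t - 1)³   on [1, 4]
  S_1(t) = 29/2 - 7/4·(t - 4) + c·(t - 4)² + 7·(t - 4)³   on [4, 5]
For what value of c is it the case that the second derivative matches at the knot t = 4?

S_0''(t) = 8 - 6·(t - 1), so S_0''(4) = -10. On the right, S_1''(4) = 2c, so c = -5.

-5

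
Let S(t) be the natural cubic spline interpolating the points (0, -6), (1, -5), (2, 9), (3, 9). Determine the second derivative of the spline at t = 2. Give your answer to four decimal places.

-27.6000

With M_i denoting the second derivative at x_i, h_i = 1, 1, 1, and Δ_i = (y_(i+1) − y_i)/h_i = 1, 14, 0:
  1·M_0 + 4·M_1 + 1·M_2 = 6(Δ_1 - Δ_0) = 78
  1·M_1 + 4·M_2 + 1·M_3 = 6(Δ_2 - Δ_1) = -84
Natural end conditions: M_0 = M_3 = 0.
Hence M_0 = 0, M_1 = 132/5, M_2 = -138/5, M_3 = 0.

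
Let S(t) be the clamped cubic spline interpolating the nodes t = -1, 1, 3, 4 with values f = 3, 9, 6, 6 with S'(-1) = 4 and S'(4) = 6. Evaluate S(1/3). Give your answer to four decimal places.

7.7858

With σ_i denoting the second derivative at x_i, h_i = 2, 2, 1, and Δ_i = (y_(i+1) − y_i)/h_i = 3, -3/2, 0:
  2·σ_0 + 8·σ_1 + 2·σ_2 = 6(Δ_1 - Δ_0) = -27
  2·σ_1 + 6·σ_2 + 1·σ_3 = 6(Δ_2 - Δ_1) = 9
Clamped end conditions give two more equations: 2h_0·σ_0 + h_0·σ_1 = 6(Δ_0 - S'(-1)) = -6 and h_2·σ_2 + 2h_2·σ_3 = 6(S'(4) - Δ_2) = 36.
Solving the tridiagonal system: σ_0 = 7/46, σ_1 = -76/23, σ_2 = -10/23, σ_3 = 419/23.
On [-1, 1], S(t) = 3 + 4·(t + 1) + 7/92·(t + 1)² - 53/184·(t + 1)³.
With (t + 1) = 4/3: S(1/3) = 4835/621.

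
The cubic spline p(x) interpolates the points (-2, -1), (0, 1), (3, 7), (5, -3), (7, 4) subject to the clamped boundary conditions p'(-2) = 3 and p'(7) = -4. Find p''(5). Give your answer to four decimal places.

Let M_i = p''(x_i). Step sizes h_i = 2, 3, 2, 2; slopes of the chords Δ_i = (y_(i+1) - y_i)/h_i = 1, 2, -5, 7/2.
  2·M_0 + 10·M_1 + 3·M_2 = 6(Δ_1 - Δ_0) = 6
  3·M_1 + 10·M_2 + 2·M_3 = 6(Δ_2 - Δ_1) = -42
  2·M_2 + 8·M_3 + 2·M_4 = 6(Δ_3 - Δ_2) = 51
Clamped end conditions give two more equations: 2h_0·M_0 + h_0·M_1 = 6(Δ_0 - p'(-2)) = -12 and h_3·M_3 + 2h_3·M_4 = 6(p'(7) - Δ_3) = -45.
Hence M_0 = -589/118, M_1 = 235/59, M_2 = -469/59, M_3 = 1507/118, M_4 = -2081/118.

12.7712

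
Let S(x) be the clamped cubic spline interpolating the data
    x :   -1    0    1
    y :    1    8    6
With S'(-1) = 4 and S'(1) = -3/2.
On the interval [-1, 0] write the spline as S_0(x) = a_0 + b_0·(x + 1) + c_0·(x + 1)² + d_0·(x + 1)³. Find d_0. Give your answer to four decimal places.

Put σ_i = S'' at the i-th knot. Here h = (1, 1) and Δ = (7, -2), so the interior equations h_(i-1)·σ_(i-1) + 2(h_(i-1)+h_i)·σ_i + h_i·σ_(i+1) = 6(Δ_i − Δ_(i-1)) read
  1·σ_0 + 4·σ_1 + 1·σ_2 = 6(Δ_1 - Δ_0) = -54
Clamped end conditions give two more equations: 2h_0·σ_0 + h_0·σ_1 = 6(Δ_0 - S'(-1)) = 18 and h_1·σ_1 + 2h_1·σ_2 = 6(S'(1) - Δ_1) = 3.
Solving: σ_0 = 79/4, σ_1 = -43/2, σ_2 = 49/4.
On [-1, 0], with S_0(x) = a_0 + b_0·(x + 1) + c_0·(x + 1)² + d_0·(x + 1)³: c_0 = σ_0/2 = 79/8, d_0 = (σ_1 - σ_0)/(6h_0) = -55/8, b_0 = Δ_0 - h_0(2σ_0 + σ_1)/6 = 4.

-6.8750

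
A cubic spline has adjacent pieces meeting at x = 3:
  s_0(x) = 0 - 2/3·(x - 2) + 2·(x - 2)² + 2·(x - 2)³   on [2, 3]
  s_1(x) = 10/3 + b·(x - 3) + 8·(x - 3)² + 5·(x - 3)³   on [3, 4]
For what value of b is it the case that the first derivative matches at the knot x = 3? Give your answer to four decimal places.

9.3333

s_0'(x) = -2/3 + 4·(x - 2) + 6·(x - 2)², so s_0'(3) = 28/3. On the right, s_1'(3) = b, so b = 28/3.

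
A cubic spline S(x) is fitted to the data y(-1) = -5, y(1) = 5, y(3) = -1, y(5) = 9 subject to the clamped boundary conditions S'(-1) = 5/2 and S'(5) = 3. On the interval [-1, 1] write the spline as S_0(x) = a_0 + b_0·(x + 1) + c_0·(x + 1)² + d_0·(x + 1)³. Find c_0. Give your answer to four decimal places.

Let m_i = S''(x_i). Step sizes h_i = 2, 2, 2; slopes of the chords Δ_i = (y_(i+1) - y_i)/h_i = 5, -3, 5.
  2·m_0 + 8·m_1 + 2·m_2 = 6(Δ_1 - Δ_0) = -48
  2·m_1 + 8·m_2 + 2·m_3 = 6(Δ_2 - Δ_1) = 48
Clamped end conditions give two more equations: 2h_0·m_0 + h_0·m_1 = 6(Δ_0 - S'(-1)) = 15 and h_2·m_2 + 2h_2·m_3 = 6(S'(5) - Δ_2) = -12.
Forward elimination and back-substitution give m_0 = 139/15, m_1 = -331/30, m_2 = 163/15, m_3 = -253/30.
On [-1, 1], with S_0(x) = a_0 + b_0·(x + 1) + c_0·(x + 1)² + d_0·(x + 1)³: c_0 = m_0/2 = 139/30, d_0 = (m_1 - m_0)/(6h_0) = -203/120, b_0 = Δ_0 - h_0(2m_0 + m_1)/6 = 5/2.

4.6333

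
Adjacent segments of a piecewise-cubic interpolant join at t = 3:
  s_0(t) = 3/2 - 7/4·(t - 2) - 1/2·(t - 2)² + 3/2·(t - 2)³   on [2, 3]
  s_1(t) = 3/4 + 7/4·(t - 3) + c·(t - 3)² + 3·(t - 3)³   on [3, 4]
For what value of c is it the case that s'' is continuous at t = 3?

4

s_0''(t) = -1 + 9·(t - 2), so s_0''(3) = 8. On the right, s_1''(3) = 2c, so c = 4.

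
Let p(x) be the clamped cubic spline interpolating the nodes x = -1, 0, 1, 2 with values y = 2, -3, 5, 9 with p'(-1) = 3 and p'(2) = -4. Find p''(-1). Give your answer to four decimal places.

-39.8667

Let σ_i = p''(x_i). Step sizes h_i = 1, 1, 1; slopes of the chords Δ_i = (y_(i+1) - y_i)/h_i = -5, 8, 4.
  1·σ_0 + 4·σ_1 + 1·σ_2 = 6(Δ_1 - Δ_0) = 78
  1·σ_1 + 4·σ_2 + 1·σ_3 = 6(Δ_2 - Δ_1) = -24
Clamped end conditions give two more equations: 2h_0·σ_0 + h_0·σ_1 = 6(Δ_0 - p'(-1)) = -48 and h_2·σ_2 + 2h_2·σ_3 = 6(p'(2) - Δ_2) = -48.
Solving: σ_0 = -598/15, σ_1 = 476/15, σ_2 = -136/15, σ_3 = -292/15.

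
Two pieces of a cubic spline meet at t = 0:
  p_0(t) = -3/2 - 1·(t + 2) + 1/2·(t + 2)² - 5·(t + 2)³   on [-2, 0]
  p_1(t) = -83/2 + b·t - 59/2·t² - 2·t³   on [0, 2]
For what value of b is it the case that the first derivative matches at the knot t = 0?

-59

p_0'(t) = -1 + 1·(t + 2) - 15·(t + 2)², so p_0'(0) = -59. On the right, p_1'(0) = b, so b = -59.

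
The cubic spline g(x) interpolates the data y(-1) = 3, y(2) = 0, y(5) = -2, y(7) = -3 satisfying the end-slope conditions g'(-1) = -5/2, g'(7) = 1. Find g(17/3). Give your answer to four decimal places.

-2.7271

With σ_i denoting the second derivative at x_i, h_i = 3, 3, 2, and Δ_i = (y_(i+1) − y_i)/h_i = -1, -2/3, -1/2:
  3·σ_0 + 12·σ_1 + 3·σ_2 = 6(Δ_1 - Δ_0) = 2
  3·σ_1 + 10·σ_2 + 2·σ_3 = 6(Δ_2 - Δ_1) = 1
Clamped end conditions give two more equations: 2h_0·σ_0 + h_0·σ_1 = 6(Δ_0 - g'(-1)) = 9 and h_2·σ_2 + 2h_2·σ_3 = 6(g'(7) - Δ_2) = 9.
Forward elimination and back-substitution give σ_0 = 179/114, σ_1 = -8/57, σ_2 = -13/38, σ_3 = 46/19.
On [5, 7], g(x) = -2 - 41/38·(x - 5) - 13/76·(x - 5)² + 35/152·(x - 5)³.
With (x - 5) = 2/3: g(17/3) = -1399/513.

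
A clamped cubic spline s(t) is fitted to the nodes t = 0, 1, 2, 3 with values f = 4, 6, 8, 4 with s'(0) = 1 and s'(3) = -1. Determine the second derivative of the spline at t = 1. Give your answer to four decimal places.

3.0667

Put σ_i = s'' at the i-th knot. Here h = (1, 1, 1) and Δ = (2, 2, -4), so the interior equations h_(i-1)·σ_(i-1) + 2(h_(i-1)+h_i)·σ_i + h_i·σ_(i+1) = 6(Δ_i − Δ_(i-1)) read
  1·σ_0 + 4·σ_1 + 1·σ_2 = 6(Δ_1 - Δ_0) = 0
  1·σ_1 + 4·σ_2 + 1·σ_3 = 6(Δ_2 - Δ_1) = -36
Clamped end conditions give two more equations: 2h_0·σ_0 + h_0·σ_1 = 6(Δ_0 - s'(0)) = 6 and h_2·σ_2 + 2h_2·σ_3 = 6(s'(3) - Δ_2) = 18.
Hence σ_0 = 22/15, σ_1 = 46/15, σ_2 = -206/15, σ_3 = 238/15.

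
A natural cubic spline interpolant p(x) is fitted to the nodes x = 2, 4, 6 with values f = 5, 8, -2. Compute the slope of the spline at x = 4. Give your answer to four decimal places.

Let m_i = p''(x_i). Step sizes h_i = 2, 2; slopes of the chords Δ_i = (y_(i+1) - y_i)/h_i = 3/2, -5.
  2·m_0 + 8·m_1 + 2·m_2 = 6(Δ_1 - Δ_0) = -39
Natural end conditions: m_0 = m_2 = 0.
Solving the tridiagonal system: m_0 = 0, m_1 = -39/8, m_2 = 0.
On [4, 6], p'(x) = b_1 + 2c_1·(x - 4) + 3d_1·(x - 4)² with b_1 = Δ_1 - h_1(2m_1 + m_2)/6 = -7/4, c_1 = m_1/2 = -39/16, d_1 = (m_2 - m_1)/(6h_1) = 13/32. So p'(4) = -7/4.

-1.7500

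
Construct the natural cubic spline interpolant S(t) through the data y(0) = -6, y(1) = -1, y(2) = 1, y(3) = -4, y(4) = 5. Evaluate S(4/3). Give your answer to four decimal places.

0.5119

Write M_i for S''(x_i). With h_i = 1, 1, 1, 1 and divided differences Δ_i = 5, 2, -5, 9, the continuity of S' gives the tridiagonal system
  1·M_0 + 4·M_1 + 1·M_2 = 6(Δ_1 - Δ_0) = -18
  1·M_1 + 4·M_2 + 1·M_3 = 6(Δ_2 - Δ_1) = -42
  1·M_2 + 4·M_3 + 1·M_4 = 6(Δ_3 - Δ_2) = 84
Natural end conditions: M_0 = M_4 = 0.
Solving: M_0 = 0, M_1 = -9/28, M_2 = -117/7, M_3 = 705/28, M_4 = 0.
On [1, 2], S(t) = -1 + 137/28·(t - 1) - 9/56·(t - 1)² - 153/56·(t - 1)³.
With (t - 1) = 1/3: S(4/3) = 43/84.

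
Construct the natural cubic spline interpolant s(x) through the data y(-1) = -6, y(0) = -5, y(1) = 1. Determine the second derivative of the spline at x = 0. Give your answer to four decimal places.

7.5000

Write m_i for s''(x_i). With h_i = 1, 1 and divided differences Δ_i = 1, 6, the continuity of s' gives the tridiagonal system
  1·m_0 + 4·m_1 + 1·m_2 = 6(Δ_1 - Δ_0) = 30
Natural end conditions: m_0 = m_2 = 0.
Solving the tridiagonal system: m_0 = 0, m_1 = 15/2, m_2 = 0.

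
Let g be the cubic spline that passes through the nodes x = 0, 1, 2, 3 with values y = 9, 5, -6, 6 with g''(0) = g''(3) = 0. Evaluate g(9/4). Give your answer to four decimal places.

Put M_i = g'' at the i-th knot. Here h = (1, 1, 1) and Δ = (-4, -11, 12), so the interior equations h_(i-1)·M_(i-1) + 2(h_(i-1)+h_i)·M_i + h_i·M_(i+1) = 6(Δ_i − Δ_(i-1)) read
  1·M_0 + 4·M_1 + 1·M_2 = 6(Δ_1 - Δ_0) = -42
  1·M_1 + 4·M_2 + 1·M_3 = 6(Δ_2 - Δ_1) = 138
Natural end conditions: M_0 = M_3 = 0.
Hence M_0 = 0, M_1 = -102/5, M_2 = 198/5, M_3 = 0.
On [2, 3], g(x) = -6 - 6/5·(x - 2) + 99/5·(x - 2)² - 33/5·(x - 2)³.
With (x - 2) = 1/4: g(9/4) = -1653/320.

-5.1656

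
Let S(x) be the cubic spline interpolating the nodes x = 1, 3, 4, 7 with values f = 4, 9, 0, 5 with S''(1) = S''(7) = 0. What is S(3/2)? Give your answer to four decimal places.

With σ_i denoting the second derivative at x_i, h_i = 2, 1, 3, and Δ_i = (y_(i+1) − y_i)/h_i = 5/2, -9, 5/3:
  2·σ_0 + 6·σ_1 + 1·σ_2 = 6(Δ_1 - Δ_0) = -69
  1·σ_1 + 8·σ_2 + 3·σ_3 = 6(Δ_2 - Δ_1) = 64
Natural end conditions: σ_0 = σ_3 = 0.
Solving the tridiagonal system: σ_0 = 0, σ_1 = -616/47, σ_2 = 453/47, σ_3 = 0.
On [1, 3], S(x) = 4 + 1937/282·(x - 1) + 0·(x - 1)² - 154/141·(x - 1)³.
With (x - 1) = 1/2: S(3/2) = 343/47.

7.2979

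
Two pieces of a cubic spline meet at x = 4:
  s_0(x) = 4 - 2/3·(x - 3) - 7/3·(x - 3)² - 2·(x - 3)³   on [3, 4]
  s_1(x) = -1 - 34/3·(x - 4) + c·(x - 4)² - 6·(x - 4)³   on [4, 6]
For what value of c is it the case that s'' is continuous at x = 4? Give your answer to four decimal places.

s_0''(x) = -14/3 - 12·(x - 3), so s_0''(4) = -50/3. On the right, s_1''(4) = 2c, so c = -25/3.

-8.3333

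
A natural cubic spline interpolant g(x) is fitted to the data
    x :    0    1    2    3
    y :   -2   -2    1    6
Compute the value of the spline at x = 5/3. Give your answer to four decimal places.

-0.3210

Write σ_i for g''(x_i). With h_i = 1, 1, 1 and divided differences Δ_i = 0, 3, 5, the continuity of g' gives the tridiagonal system
  1·σ_0 + 4·σ_1 + 1·σ_2 = 6(Δ_1 - Δ_0) = 18
  1·σ_1 + 4·σ_2 + 1·σ_3 = 6(Δ_2 - Δ_1) = 12
Natural end conditions: σ_0 = σ_3 = 0.
Solving the tridiagonal system: σ_0 = 0, σ_1 = 4, σ_2 = 2, σ_3 = 0.
On [1, 2], g(x) = -2 + 4/3·(x - 1) + 2·(x - 1)² - 1/3·(x - 1)³.
With (x - 1) = 2/3: g(5/3) = -26/81.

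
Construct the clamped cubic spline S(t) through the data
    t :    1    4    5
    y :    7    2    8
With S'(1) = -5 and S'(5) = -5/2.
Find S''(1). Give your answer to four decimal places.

-1.7917

Put σ_i = S'' at the i-th knot. Here h = (3, 1) and Δ = (-5/3, 6), so the interior equations h_(i-1)·σ_(i-1) + 2(h_(i-1)+h_i)·σ_i + h_i·σ_(i+1) = 6(Δ_i − Δ_(i-1)) read
  3·σ_0 + 8·σ_1 + 1·σ_2 = 6(Δ_1 - Δ_0) = 46
Clamped end conditions give two more equations: 2h_0·σ_0 + h_0·σ_1 = 6(Δ_0 - S'(1)) = 20 and h_1·σ_1 + 2h_1·σ_2 = 6(S'(5) - Δ_1) = -51.
Hence σ_0 = -43/24, σ_1 = 41/4, σ_2 = -245/8.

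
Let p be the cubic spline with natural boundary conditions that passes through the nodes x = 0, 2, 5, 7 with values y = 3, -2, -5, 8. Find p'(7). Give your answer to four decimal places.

8.0495

Let m_i = p''(x_i). Step sizes h_i = 2, 3, 2; slopes of the chords Δ_i = (y_(i+1) - y_i)/h_i = -5/2, -1, 13/2.
  2·m_0 + 10·m_1 + 3·m_2 = 6(Δ_1 - Δ_0) = 9
  3·m_1 + 10·m_2 + 2·m_3 = 6(Δ_2 - Δ_1) = 45
Natural end conditions: m_0 = m_3 = 0.
Solving the tridiagonal system: m_0 = 0, m_1 = -45/91, m_2 = 423/91, m_3 = 0.
On [5, 7], p'(x) = b_2 + 2c_2·(x - 5) + 3d_2·(x - 5)² with b_2 = Δ_2 - h_2(2m_2 + m_3)/6 = 619/182, c_2 = m_2/2 = 423/182, d_2 = (m_3 - m_2)/(6h_2) = -141/364. So p'(7) = 1465/182.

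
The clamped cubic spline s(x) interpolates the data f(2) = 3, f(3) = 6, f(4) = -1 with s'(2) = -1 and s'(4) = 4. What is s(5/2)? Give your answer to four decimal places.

4.8438

Write σ_i for s''(x_i). With h_i = 1, 1 and divided differences Δ_i = 3, -7, the continuity of s' gives the tridiagonal system
  1·σ_0 + 4·σ_1 + 1·σ_2 = 6(Δ_1 - Δ_0) = -60
Clamped end conditions give two more equations: 2h_0·σ_0 + h_0·σ_1 = 6(Δ_0 - s'(2)) = 24 and h_1·σ_1 + 2h_1·σ_2 = 6(s'(4) - Δ_1) = 66.
Forward elimination and back-substitution give σ_0 = 59/2, σ_1 = -35, σ_2 = 101/2.
On [2, 3], s(x) = 3 - 1·(x - 2) + 59/4·(x - 2)² - 43/4·(x - 2)³.
With (x - 2) = 1/2: s(5/2) = 155/32.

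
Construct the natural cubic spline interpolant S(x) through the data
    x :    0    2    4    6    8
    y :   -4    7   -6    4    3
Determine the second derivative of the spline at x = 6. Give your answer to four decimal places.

Put M_i = S'' at the i-th knot. Here h = (2, 2, 2, 2) and Δ = (11/2, -13/2, 5, -1/2), so the interior equations h_(i-1)·M_(i-1) + 2(h_(i-1)+h_i)·M_i + h_i·M_(i+1) = 6(Δ_i − Δ_(i-1)) read
  2·M_0 + 8·M_1 + 2·M_2 = 6(Δ_1 - Δ_0) = -72
  2·M_1 + 8·M_2 + 2·M_3 = 6(Δ_2 - Δ_1) = 69
  2·M_2 + 8·M_3 + 2·M_4 = 6(Δ_3 - Δ_2) = -33
Natural end conditions: M_0 = M_4 = 0.
Solving: M_0 = 0, M_1 = -1389/112, M_2 = 381/28, M_3 = -843/112, M_4 = 0.

-7.5268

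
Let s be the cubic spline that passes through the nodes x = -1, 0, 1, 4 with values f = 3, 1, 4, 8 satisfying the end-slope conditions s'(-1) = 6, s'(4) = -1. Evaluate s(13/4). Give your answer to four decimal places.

8.4612

Let σ_i = s''(x_i). Step sizes h_i = 1, 1, 3; slopes of the chords Δ_i = (y_(i+1) - y_i)/h_i = -2, 3, 4/3.
  1·σ_0 + 4·σ_1 + 1·σ_2 = 6(Δ_1 - Δ_0) = 30
  1·σ_1 + 8·σ_2 + 3·σ_3 = 6(Δ_2 - Δ_1) = -10
Clamped end conditions give two more equations: 2h_0·σ_0 + h_0·σ_1 = 6(Δ_0 - s'(-1)) = -48 and h_2·σ_2 + 2h_2·σ_3 = 6(s'(4) - Δ_2) = -14.
Solving: σ_0 = -932/29, σ_1 = 472/29, σ_2 = -86/29, σ_3 = -74/87.
On [1, 4], s(x) = 4 + 137/29·(x - 1) - 43/29·(x - 1)² + 92/783·(x - 1)³.
With (x - 1) = 9/4: s(13/4) = 1963/232.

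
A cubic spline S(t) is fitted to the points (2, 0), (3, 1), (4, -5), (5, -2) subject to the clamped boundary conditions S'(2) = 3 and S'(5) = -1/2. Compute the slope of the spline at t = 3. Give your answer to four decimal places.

-4.2333

Write m_i for S''(x_i). With h_i = 1, 1, 1 and divided differences Δ_i = 1, -6, 3, the continuity of S' gives the tridiagonal system
  1·m_0 + 4·m_1 + 1·m_2 = 6(Δ_1 - Δ_0) = -42
  1·m_1 + 4·m_2 + 1·m_3 = 6(Δ_2 - Δ_1) = 54
Clamped end conditions give two more equations: 2h_0·m_0 + h_0·m_1 = 6(Δ_0 - S'(2)) = -12 and h_2·m_2 + 2h_2·m_3 = 6(S'(5) - Δ_2) = -21.
Solving the tridiagonal system: m_0 = 37/15, m_1 = -254/15, m_2 = 349/15, m_3 = -332/15.
On [3, 4], S'(t) = b_1 + 2c_1·(t - 3) + 3d_1·(t - 3)² with b_1 = Δ_1 - h_1(2m_1 + m_2)/6 = -127/30, c_1 = m_1/2 = -127/15, d_1 = (m_2 - m_1)/(6h_1) = 67/10. So S'(3) = -127/30.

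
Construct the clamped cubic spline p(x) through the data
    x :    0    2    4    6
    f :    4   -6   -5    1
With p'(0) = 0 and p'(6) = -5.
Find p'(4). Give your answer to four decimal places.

5.0333

Put m_i = p'' at the i-th knot. Here h = (2, 2, 2) and Δ = (-5, 1/2, 3), so the interior equations h_(i-1)·m_(i-1) + 2(h_(i-1)+h_i)·m_i + h_i·m_(i+1) = 6(Δ_i − Δ_(i-1)) read
  2·m_0 + 8·m_1 + 2·m_2 = 6(Δ_1 - Δ_0) = 33
  2·m_1 + 8·m_2 + 2·m_3 = 6(Δ_2 - Δ_1) = 15
Clamped end conditions give two more equations: 2h_0·m_0 + h_0·m_1 = 6(Δ_0 - p'(0)) = -30 and h_2·m_2 + 2h_2·m_3 = 6(p'(6) - Δ_2) = -48.
Solving the tridiagonal system: m_0 = -311/30, m_1 = 86/15, m_2 = 59/15, m_3 = -419/30.
On [4, 6], p'(x) = b_2 + 2c_2·(x - 4) + 3d_2·(x - 4)² with b_2 = Δ_2 - h_2(2m_2 + m_3)/6 = 151/30, c_2 = m_2/2 = 59/30, d_2 = (m_3 - m_2)/(6h_2) = -179/120. So p'(4) = 151/30.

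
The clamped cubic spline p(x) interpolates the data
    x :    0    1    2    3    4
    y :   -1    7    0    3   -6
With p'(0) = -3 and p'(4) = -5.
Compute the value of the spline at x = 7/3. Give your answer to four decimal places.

0.5304

Put M_i = p'' at the i-th knot. Here h = (1, 1, 1, 1) and Δ = (8, -7, 3, -9), so the interior equations h_(i-1)·M_(i-1) + 2(h_(i-1)+h_i)·M_i + h_i·M_(i+1) = 6(Δ_i − Δ_(i-1)) read
  1·M_0 + 4·M_1 + 1·M_2 = 6(Δ_1 - Δ_0) = -90
  1·M_1 + 4·M_2 + 1·M_3 = 6(Δ_2 - Δ_1) = 60
  1·M_2 + 4·M_3 + 1·M_4 = 6(Δ_3 - Δ_2) = -72
Clamped end conditions give two more equations: 2h_0·M_0 + h_0·M_1 = 6(Δ_0 - p'(0)) = 66 and h_3·M_3 + 2h_3·M_4 = 6(p'(4) - Δ_3) = 24.
Hence M_0 = 1555/28, M_1 = -631/14, M_2 = 139/4, M_3 = -475/14, M_4 = 811/28.
On [2, 3], p(x) = 0 - 41/14·(x - 2) + 139/8·(x - 2)² - 641/56·(x - 2)³.
With (x - 2) = 1/3: p(7/3) = 401/756.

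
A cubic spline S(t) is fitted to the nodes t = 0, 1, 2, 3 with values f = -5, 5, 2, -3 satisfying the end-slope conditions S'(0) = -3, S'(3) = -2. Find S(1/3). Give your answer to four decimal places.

Write M_i for S''(x_i). With h_i = 1, 1, 1 and divided differences Δ_i = 10, -3, -5, the continuity of S' gives the tridiagonal system
  1·M_0 + 4·M_1 + 1·M_2 = 6(Δ_1 - Δ_0) = -78
  1·M_1 + 4·M_2 + 1·M_3 = 6(Δ_2 - Δ_1) = -12
Clamped end conditions give two more equations: 2h_0·M_0 + h_0·M_1 = 6(Δ_0 - S'(0)) = 78 and h_2·M_2 + 2h_2·M_3 = 6(S'(3) - Δ_2) = 18.
Hence M_0 = 844/15, M_1 = -518/15, M_2 = 58/15, M_3 = 106/15.
On [0, 1], S(t) = -5 - 3·t + 422/15·t² - 227/15·t³.
With t = 1/3: S(1/3) = -1391/405.

-3.4346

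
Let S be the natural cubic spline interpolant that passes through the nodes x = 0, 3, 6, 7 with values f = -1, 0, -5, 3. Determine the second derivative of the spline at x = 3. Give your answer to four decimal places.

-3.1034

Let σ_i = S''(x_i). Step sizes h_i = 3, 3, 1; slopes of the chords Δ_i = (y_(i+1) - y_i)/h_i = 1/3, -5/3, 8.
  3·σ_0 + 12·σ_1 + 3·σ_2 = 6(Δ_1 - Δ_0) = -12
  3·σ_1 + 8·σ_2 + 1·σ_3 = 6(Δ_2 - Δ_1) = 58
Natural end conditions: σ_0 = σ_3 = 0.
Forward elimination and back-substitution give σ_0 = 0, σ_1 = -90/29, σ_2 = 244/29, σ_3 = 0.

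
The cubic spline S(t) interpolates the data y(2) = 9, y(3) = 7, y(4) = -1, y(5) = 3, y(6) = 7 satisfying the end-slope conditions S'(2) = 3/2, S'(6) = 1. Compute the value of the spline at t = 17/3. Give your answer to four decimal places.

Let M_i = S''(x_i). Step sizes h_i = 1, 1, 1, 1; slopes of the chords Δ_i = (y_(i+1) - y_i)/h_i = -2, -8, 4, 4.
  1·M_0 + 4·M_1 + 1·M_2 = 6(Δ_1 - Δ_0) = -36
  1·M_1 + 4·M_2 + 1·M_3 = 6(Δ_2 - Δ_1) = 72
  1·M_2 + 4·M_3 + 1·M_4 = 6(Δ_3 - Δ_2) = 0
Clamped end conditions give two more equations: 2h_0·M_0 + h_0·M_1 = 6(Δ_0 - S'(2)) = -21 and h_3·M_3 + 2h_3·M_4 = 6(S'(6) - Δ_3) = -18.
Solving: M_0 = -205/56, M_1 = -383/28, M_2 = 179/8, M_3 = -107/28, M_4 = -397/56.
On [5, 6], S(t) = 3 + 723/112·(t - 5) - 107/56·(t - 5)² - 61/112·(t - 5)³.
With (t - 5) = 2/3: S(17/3) = 9515/1512.

6.2930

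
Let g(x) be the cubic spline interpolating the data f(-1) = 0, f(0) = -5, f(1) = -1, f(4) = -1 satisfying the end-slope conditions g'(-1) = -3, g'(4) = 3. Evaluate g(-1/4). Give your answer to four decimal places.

-4.1994

Put M_i = g'' at the i-th knot. Here h = (1, 1, 3) and Δ = (-5, 4, 0), so the interior equations h_(i-1)·M_(i-1) + 2(h_(i-1)+h_i)·M_i + h_i·M_(i+1) = 6(Δ_i − Δ_(i-1)) read
  1·M_0 + 4·M_1 + 1·M_2 = 6(Δ_1 - Δ_0) = 54
  1·M_1 + 8·M_2 + 3·M_3 = 6(Δ_2 - Δ_1) = -24
Clamped end conditions give two more equations: 2h_0·M_0 + h_0·M_1 = 6(Δ_0 - g'(-1)) = -12 and h_2·M_2 + 2h_2·M_3 = 6(g'(4) - Δ_2) = 18.
Solving: M_0 = -456/29, M_1 = 564/29, M_2 = -234/29, M_3 = 204/29.
On [-1, 0], g(x) = 0 - 3·(x + 1) - 228/29·(x + 1)² + 170/29·(x + 1)³.
With (x + 1) = 3/4: g(-1/4) = -3897/928.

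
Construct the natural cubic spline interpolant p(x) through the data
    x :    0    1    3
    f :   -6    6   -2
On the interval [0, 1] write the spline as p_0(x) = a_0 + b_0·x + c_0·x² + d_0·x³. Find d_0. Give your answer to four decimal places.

-2.6667

With M_i denoting the second derivative at x_i, h_i = 1, 2, and Δ_i = (y_(i+1) − y_i)/h_i = 12, -4:
  1·M_0 + 6·M_1 + 2·M_2 = 6(Δ_1 - Δ_0) = -96
Natural end conditions: M_0 = M_2 = 0.
Forward elimination and back-substitution give M_0 = 0, M_1 = -16, M_2 = 0.
On [0, 1], with p_0(x) = a_0 + b_0·x + c_0·x² + d_0·x³: c_0 = M_0/2 = 0, d_0 = (M_1 - M_0)/(6h_0) = -8/3, b_0 = Δ_0 - h_0(2M_0 + M_1)/6 = 44/3.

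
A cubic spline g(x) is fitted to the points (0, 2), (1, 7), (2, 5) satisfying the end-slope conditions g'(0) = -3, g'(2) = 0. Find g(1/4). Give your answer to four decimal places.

Put σ_i = g'' at the i-th knot. Here h = (1, 1) and Δ = (5, -2), so the interior equations h_(i-1)·σ_(i-1) + 2(h_(i-1)+h_i)·σ_i + h_i·σ_(i+1) = 6(Δ_i − Δ_(i-1)) read
  1·σ_0 + 4·σ_1 + 1·σ_2 = 6(Δ_1 - Δ_0) = -42
Clamped end conditions give two more equations: 2h_0·σ_0 + h_0·σ_1 = 6(Δ_0 - g'(0)) = 48 and h_1·σ_1 + 2h_1·σ_2 = 6(g'(2) - Δ_1) = 12.
Forward elimination and back-substitution give σ_0 = 36, σ_1 = -24, σ_2 = 18.
On [0, 1], g(x) = 2 - 3·x + 18·x² - 10·x³.
With x = 1/4: g(1/4) = 71/32.

2.2188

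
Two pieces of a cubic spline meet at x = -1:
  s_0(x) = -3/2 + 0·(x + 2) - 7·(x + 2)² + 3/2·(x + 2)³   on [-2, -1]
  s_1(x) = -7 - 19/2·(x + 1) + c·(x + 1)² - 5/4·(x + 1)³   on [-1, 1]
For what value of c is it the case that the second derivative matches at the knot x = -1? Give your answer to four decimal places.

-2.5000

s_0''(x) = -14 + 9·(x + 2), so s_0''(-1) = -5. On the right, s_1''(-1) = 2c, so c = -5/2.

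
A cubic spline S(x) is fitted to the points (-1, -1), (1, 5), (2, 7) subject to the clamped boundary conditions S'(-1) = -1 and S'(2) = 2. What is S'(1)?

3

With M_i denoting the second derivative at x_i, h_i = 2, 1, and Δ_i = (y_(i+1) − y_i)/h_i = 3, 2:
  2·M_0 + 6·M_1 + 1·M_2 = 6(Δ_1 - Δ_0) = -6
Clamped end conditions give two more equations: 2h_0·M_0 + h_0·M_1 = 6(Δ_0 - S'(-1)) = 24 and h_1·M_1 + 2h_1·M_2 = 6(S'(2) - Δ_1) = 0.
Hence M_0 = 8, M_1 = -4, M_2 = 2.
On [1, 2], S'(x) = b_1 + 2c_1·(x - 1) + 3d_1·(x - 1)² with b_1 = Δ_1 - h_1(2M_1 + M_2)/6 = 3, c_1 = M_1/2 = -2, d_1 = (M_2 - M_1)/(6h_1) = 1. So S'(1) = 3.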